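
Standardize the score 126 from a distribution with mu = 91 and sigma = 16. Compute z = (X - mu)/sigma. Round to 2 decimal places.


z = (X - mu) / sigma
= (126 - 91) / 16
= 35 / 16
= 2.19


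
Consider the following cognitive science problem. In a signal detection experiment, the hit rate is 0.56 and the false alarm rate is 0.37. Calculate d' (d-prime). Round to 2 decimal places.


d' = z(HR) - z(FAR)
z(0.56) = 0.151
z(0.37) = -0.3319
d' = 0.151 - -0.3319
= 0.48


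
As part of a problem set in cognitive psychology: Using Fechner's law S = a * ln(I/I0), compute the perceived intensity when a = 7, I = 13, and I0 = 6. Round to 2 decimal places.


S = 7 * ln(13/6)
I/I0 = 2.166667
ln(2.166667) = 0.7732
S = 7 * 0.7732
= 5.41


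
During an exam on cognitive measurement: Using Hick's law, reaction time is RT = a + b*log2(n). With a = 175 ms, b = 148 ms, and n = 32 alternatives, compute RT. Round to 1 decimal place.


RT = 175 + 148 * log2(32)
log2(32) = 5.0
RT = 175 + 148 * 5.0
= 175 + 740.0
= 915.0 ms


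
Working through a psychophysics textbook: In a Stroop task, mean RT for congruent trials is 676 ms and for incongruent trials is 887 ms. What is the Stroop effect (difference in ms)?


Stroop effect = RT(incongruent) - RT(congruent)
= 887 - 676
= 211 ms


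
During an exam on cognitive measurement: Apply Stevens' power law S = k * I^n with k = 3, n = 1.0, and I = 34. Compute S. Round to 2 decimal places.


S = 3 * 34^1.0
34^1.0 = 34.0
S = 3 * 34.0
= 102.00


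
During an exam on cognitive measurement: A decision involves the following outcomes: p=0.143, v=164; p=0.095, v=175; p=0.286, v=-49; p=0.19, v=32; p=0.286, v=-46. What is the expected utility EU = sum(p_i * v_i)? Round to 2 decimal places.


EU = sum(p_i * v_i)
0.143 * 164 = 23.452
0.095 * 175 = 16.625
0.286 * -49 = -14.014
0.19 * 32 = 6.08
0.286 * -46 = -13.156
EU = 23.452 + 16.625 + -14.014 + 6.08 + -13.156
= 18.99


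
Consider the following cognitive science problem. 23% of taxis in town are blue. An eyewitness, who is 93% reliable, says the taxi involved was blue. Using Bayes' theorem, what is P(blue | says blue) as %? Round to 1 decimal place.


P(blue | says blue) = P(says blue | blue)*P(blue) / [P(says blue | blue)*P(blue) + P(says blue | not blue)*P(not blue)]
Numerator = 0.93 * 0.23 = 0.2139
False identification = 0.07 * 0.77 = 0.0539
P = 0.2139 / (0.2139 + 0.0539)
= 0.2139 / 0.2678
As percentage = 79.9


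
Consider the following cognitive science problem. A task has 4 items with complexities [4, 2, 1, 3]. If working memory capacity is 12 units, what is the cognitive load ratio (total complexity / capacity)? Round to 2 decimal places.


Total complexity = 4 + 2 + 1 + 3 = 10
Load = total / capacity = 10 / 12
= 0.83


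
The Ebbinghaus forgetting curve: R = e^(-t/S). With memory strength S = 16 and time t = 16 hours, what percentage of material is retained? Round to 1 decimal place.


R = e^(-t/S)
-t/S = -16/16 = -1.0
R = e^(-1.0) = 0.367879
Percentage = 0.367879 * 100
= 36.8


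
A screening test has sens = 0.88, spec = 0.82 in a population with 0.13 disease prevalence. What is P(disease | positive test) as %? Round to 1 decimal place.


PPV = (sens * prev) / (sens * prev + (1-spec) * (1-prev))
Numerator = 0.88 * 0.13 = 0.1144
P(positive and no disease) = (1 - spec) * (1 - prev) = (1 - 0.82) * (1 - 0.13) = 0.1566
Denominator = 0.1144 + 0.1566 = 0.271
PPV = 0.1144 / 0.271 = 0.42214
As percentage = 42.2


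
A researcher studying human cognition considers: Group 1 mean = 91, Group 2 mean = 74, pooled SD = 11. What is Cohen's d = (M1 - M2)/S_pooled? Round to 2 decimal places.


Cohen's d = (M1 - M2) / S_pooled
= (91 - 74) / 11
= 17 / 11
= 1.55


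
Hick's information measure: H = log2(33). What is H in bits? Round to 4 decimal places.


H = log2(n)
H = log2(33)
= 5.0444


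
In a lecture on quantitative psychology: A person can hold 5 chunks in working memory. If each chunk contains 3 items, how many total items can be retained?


Total items = chunks * items_per_chunk
= 5 * 3
= 15


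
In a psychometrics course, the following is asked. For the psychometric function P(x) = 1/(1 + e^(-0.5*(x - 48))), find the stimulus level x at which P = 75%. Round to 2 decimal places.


At P = 0.75: 0.75 = 1/(1 + e^(-k*(x-x0)))
Solving: e^(-k*(x-x0)) = 1/3
x = x0 + ln(3)/k
ln(3) = 1.0986
x = 48 + 1.0986/0.5
= 48 + 2.1972
= 50.20


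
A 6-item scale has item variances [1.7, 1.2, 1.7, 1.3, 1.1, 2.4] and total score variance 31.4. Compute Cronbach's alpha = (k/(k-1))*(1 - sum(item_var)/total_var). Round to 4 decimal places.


alpha = (k/(k-1)) * (1 - sum(s_i^2)/s_total^2)
sum(item variances) = 9.4
k/(k-1) = 6/5 = 1.2
1 - 9.4/31.4 = 1 - 0.299363 = 0.700637
alpha = 1.2 * 0.700637
= 0.8408


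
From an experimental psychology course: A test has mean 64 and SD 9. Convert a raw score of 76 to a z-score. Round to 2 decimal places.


z = (X - mu) / sigma
= (76 - 64) / 9
= 12 / 9
= 1.33


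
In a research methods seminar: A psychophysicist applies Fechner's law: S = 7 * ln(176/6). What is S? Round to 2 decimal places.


S = 7 * ln(176/6)
I/I0 = 29.333333
ln(29.333333) = 3.3787
S = 7 * 3.3787
= 23.65


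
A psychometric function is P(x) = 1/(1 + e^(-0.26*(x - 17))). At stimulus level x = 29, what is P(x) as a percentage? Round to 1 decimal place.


P(x) = 1/(1 + e^(-0.26*(29 - 17)))
Exponent = -0.26 * 12 = -3.12
e^(-3.12) = 0.044157
P = 1/(1 + 0.044157) = 0.95771
Percentage = 95.8


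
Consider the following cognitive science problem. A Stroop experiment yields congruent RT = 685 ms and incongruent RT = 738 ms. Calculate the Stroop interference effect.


Stroop effect = RT(incongruent) - RT(congruent)
= 738 - 685
= 53 ms


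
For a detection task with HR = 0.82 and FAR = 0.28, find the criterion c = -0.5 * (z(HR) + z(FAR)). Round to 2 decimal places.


c = -0.5 * (z(HR) + z(FAR))
z(0.82) = 0.9154
z(0.28) = -0.5828
c = -0.5 * (0.9154 + -0.5828)
= -0.5 * 0.3326
= -0.17


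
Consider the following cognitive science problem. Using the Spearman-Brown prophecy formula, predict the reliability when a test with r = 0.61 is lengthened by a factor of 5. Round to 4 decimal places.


r_new = n*r / (1 + (n-1)*r)
Numerator = 5 * 0.61 = 3.05
Denominator = 1 + 4 * 0.61 = 3.44
r_new = 3.05 / 3.44
= 0.8866


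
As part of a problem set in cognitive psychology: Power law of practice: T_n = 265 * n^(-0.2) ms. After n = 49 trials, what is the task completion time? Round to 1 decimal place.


T_n = 265 * 49^(-0.2)
49^(-0.2) = 0.459157
T_n = 265 * 0.459157
= 121.7 ms


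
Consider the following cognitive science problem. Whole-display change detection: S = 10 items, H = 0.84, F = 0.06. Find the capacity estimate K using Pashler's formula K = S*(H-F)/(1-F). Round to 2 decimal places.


K = S * (H - F) / (1 - F)
H - F = 0.78
1 - F = 0.94
K = 10 * 0.78 / 0.94
= 8.30


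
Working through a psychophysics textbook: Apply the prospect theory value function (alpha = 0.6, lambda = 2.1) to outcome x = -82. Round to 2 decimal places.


Since x = -82 < 0, use v(x) = -lambda*(-x)^alpha
(-x) = 82
82^0.6 = 14.0698
v(-82) = -2.1 * 14.0698
= -29.55


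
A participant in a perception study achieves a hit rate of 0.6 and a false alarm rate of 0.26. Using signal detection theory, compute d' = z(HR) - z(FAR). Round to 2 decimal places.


d' = z(HR) - z(FAR)
z(0.6) = 0.2533
z(0.26) = -0.6433
d' = 0.2533 - -0.6433
= 0.90


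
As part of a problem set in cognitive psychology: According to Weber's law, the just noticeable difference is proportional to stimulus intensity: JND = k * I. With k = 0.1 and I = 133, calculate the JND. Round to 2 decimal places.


JND = k * I
JND = 0.1 * 133
= 13.30


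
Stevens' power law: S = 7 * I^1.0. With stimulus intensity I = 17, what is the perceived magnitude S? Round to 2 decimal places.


S = 7 * 17^1.0
17^1.0 = 17.0
S = 7 * 17.0
= 119.00


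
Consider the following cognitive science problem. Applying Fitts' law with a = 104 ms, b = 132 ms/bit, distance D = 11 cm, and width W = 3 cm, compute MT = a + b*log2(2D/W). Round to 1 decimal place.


MT = 104 + 132 * log2(2*11/3)
2D/W = 7.333333
log2(7.333333) = 2.8745
MT = 104 + 132 * 2.8745
= 483.4 ms


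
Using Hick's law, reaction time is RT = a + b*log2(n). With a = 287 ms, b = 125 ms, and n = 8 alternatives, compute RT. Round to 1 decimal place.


RT = 287 + 125 * log2(8)
log2(8) = 3.0
RT = 287 + 125 * 3.0
= 287 + 375.0
= 662.0 ms


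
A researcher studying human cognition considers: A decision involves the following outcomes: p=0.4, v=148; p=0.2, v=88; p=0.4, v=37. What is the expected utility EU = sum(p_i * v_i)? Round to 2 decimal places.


EU = sum(p_i * v_i)
0.4 * 148 = 59.2
0.2 * 88 = 17.6
0.4 * 37 = 14.8
EU = 59.2 + 17.6 + 14.8
= 91.60


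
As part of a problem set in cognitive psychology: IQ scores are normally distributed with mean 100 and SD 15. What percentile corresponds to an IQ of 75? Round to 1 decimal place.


z = (IQ - mean) / SD
z = (75 - 100) / 15 = -1.6667
Percentile = Phi(-1.6667) * 100
Phi(-1.6667) = 0.047787
= 4.8


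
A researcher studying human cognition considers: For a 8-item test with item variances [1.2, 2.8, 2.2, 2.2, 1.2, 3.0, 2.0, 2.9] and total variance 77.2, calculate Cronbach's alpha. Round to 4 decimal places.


alpha = (k/(k-1)) * (1 - sum(s_i^2)/s_total^2)
sum(item variances) = 17.5
k/(k-1) = 8/7 = 1.142857
1 - 17.5/77.2 = 1 - 0.226684 = 0.773316
alpha = 1.142857 * 0.773316
= 0.8838


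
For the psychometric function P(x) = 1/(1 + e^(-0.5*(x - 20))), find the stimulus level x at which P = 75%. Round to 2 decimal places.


At P = 0.75: 0.75 = 1/(1 + e^(-k*(x-x0)))
Solving: e^(-k*(x-x0)) = 1/3
x = x0 + ln(3)/k
ln(3) = 1.0986
x = 20 + 1.0986/0.5
= 20 + 2.1972
= 22.20


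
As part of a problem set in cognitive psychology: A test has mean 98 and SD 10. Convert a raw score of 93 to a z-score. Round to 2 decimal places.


z = (X - mu) / sigma
= (93 - 98) / 10
= -5 / 10
= -0.50


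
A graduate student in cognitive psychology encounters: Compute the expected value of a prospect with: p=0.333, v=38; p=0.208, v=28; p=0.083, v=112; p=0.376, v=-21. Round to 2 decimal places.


EU = sum(p_i * v_i)
0.333 * 38 = 12.654
0.208 * 28 = 5.824
0.083 * 112 = 9.296
0.376 * -21 = -7.896
EU = 12.654 + 5.824 + 9.296 + -7.896
= 19.88


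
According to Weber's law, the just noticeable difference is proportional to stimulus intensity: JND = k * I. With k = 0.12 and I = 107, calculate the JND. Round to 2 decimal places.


JND = k * I
JND = 0.12 * 107
= 12.84


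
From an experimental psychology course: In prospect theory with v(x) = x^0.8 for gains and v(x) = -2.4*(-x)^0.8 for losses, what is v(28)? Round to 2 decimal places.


Since x = 28 >= 0, use v(x) = x^0.8
28^0.8 = 14.3789
v(28) = 14.38


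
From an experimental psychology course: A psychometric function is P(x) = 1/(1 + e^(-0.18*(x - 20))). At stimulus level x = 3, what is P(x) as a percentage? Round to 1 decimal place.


P(x) = 1/(1 + e^(-0.18*(3 - 20)))
Exponent = -0.18 * -17 = 3.06
e^(3.06) = 21.327557
P = 1/(1 + 21.327557) = 0.044788
Percentage = 4.5


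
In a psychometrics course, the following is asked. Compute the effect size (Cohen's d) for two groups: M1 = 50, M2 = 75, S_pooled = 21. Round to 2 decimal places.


Cohen's d = (M1 - M2) / S_pooled
= (50 - 75) / 21
= -25 / 21
= -1.19


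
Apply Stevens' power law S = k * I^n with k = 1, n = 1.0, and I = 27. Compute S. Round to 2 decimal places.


S = 1 * 27^1.0
27^1.0 = 27.0
S = 1 * 27.0
= 27.00


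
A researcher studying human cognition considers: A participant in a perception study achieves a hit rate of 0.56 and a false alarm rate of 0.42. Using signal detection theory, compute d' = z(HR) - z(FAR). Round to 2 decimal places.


d' = z(HR) - z(FAR)
z(0.56) = 0.151
z(0.42) = -0.2019
d' = 0.151 - -0.2019
= 0.35


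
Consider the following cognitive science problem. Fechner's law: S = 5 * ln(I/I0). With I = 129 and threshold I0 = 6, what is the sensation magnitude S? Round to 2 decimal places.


S = 5 * ln(129/6)
I/I0 = 21.5
ln(21.5) = 3.0681
S = 5 * 3.0681
= 15.34


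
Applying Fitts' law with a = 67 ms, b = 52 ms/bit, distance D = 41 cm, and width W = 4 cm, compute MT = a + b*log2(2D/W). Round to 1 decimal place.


MT = 67 + 52 * log2(2*41/4)
2D/W = 20.5
log2(20.5) = 4.3576
MT = 67 + 52 * 4.3576
= 293.6 ms


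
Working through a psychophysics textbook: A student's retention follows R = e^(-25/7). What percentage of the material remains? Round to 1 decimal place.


R = e^(-t/S)
-t/S = -25/7 = -3.571429
R = e^(-3.571429) = 0.028116
Percentage = 0.028116 * 100
= 2.8


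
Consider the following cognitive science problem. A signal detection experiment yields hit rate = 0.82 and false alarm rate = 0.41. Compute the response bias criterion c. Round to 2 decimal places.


c = -0.5 * (z(HR) + z(FAR))
z(0.82) = 0.9154
z(0.41) = -0.2275
c = -0.5 * (0.9154 + -0.2275)
= -0.5 * 0.6879
= -0.34


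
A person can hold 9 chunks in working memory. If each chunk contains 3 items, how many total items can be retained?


Total items = chunks * items_per_chunk
= 9 * 3
= 27


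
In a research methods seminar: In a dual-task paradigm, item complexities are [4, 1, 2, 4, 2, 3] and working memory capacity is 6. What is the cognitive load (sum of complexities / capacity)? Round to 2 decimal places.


Total complexity = 4 + 1 + 2 + 4 + 2 + 3 = 16
Load = total / capacity = 16 / 6
= 2.67


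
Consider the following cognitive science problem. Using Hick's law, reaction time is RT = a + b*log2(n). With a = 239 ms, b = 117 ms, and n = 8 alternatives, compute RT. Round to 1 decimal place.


RT = 239 + 117 * log2(8)
log2(8) = 3.0
RT = 239 + 117 * 3.0
= 239 + 351.0
= 590.0 ms


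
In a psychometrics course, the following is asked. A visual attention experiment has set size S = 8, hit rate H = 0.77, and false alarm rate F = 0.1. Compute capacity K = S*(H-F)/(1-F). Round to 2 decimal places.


K = S * (H - F) / (1 - F)
H - F = 0.67
1 - F = 0.9
K = 8 * 0.67 / 0.9
= 5.96


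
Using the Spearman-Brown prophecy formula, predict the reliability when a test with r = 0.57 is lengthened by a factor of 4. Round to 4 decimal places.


r_new = n*r / (1 + (n-1)*r)
Numerator = 4 * 0.57 = 2.28
Denominator = 1 + 3 * 0.57 = 2.71
r_new = 2.28 / 2.71
= 0.8413


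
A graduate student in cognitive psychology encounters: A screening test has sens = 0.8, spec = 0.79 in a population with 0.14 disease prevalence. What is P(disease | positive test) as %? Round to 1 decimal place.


PPV = (sens * prev) / (sens * prev + (1-spec) * (1-prev))
Numerator = 0.8 * 0.14 = 0.112
P(positive and no disease) = (1 - spec) * (1 - prev) = (1 - 0.79) * (1 - 0.14) = 0.1806
Denominator = 0.112 + 0.1806 = 0.2926
PPV = 0.112 / 0.2926 = 0.382775
As percentage = 38.3


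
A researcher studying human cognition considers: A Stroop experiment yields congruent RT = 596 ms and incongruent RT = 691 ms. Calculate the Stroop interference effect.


Stroop effect = RT(incongruent) - RT(congruent)
= 691 - 596
= 95 ms


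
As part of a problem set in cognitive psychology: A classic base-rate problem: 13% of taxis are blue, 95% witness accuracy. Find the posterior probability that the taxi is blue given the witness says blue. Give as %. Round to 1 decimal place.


P(blue | says blue) = P(says blue | blue)*P(blue) / [P(says blue | blue)*P(blue) + P(says blue | not blue)*P(not blue)]
Numerator = 0.95 * 0.13 = 0.1235
False identification = 0.05 * 0.87 = 0.0435
P = 0.1235 / (0.1235 + 0.0435)
= 0.1235 / 0.167
As percentage = 74.0


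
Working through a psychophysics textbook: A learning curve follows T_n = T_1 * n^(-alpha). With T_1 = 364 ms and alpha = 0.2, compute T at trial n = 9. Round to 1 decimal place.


T_n = 364 * 9^(-0.2)
9^(-0.2) = 0.644394
T_n = 364 * 0.644394
= 234.6 ms


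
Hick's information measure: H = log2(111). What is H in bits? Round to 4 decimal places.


H = log2(n)
H = log2(111)
= 6.7944


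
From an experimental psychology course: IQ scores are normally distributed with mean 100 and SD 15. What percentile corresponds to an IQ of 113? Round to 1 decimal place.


z = (IQ - mean) / SD
z = (113 - 100) / 15 = 0.8667
Percentile = Phi(0.8667) * 100
Phi(0.8667) = 0.806947
= 80.7


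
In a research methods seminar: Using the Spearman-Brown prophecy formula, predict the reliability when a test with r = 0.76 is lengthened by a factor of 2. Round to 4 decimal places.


r_new = n*r / (1 + (n-1)*r)
Numerator = 2 * 0.76 = 1.52
Denominator = 1 + 1 * 0.76 = 1.76
r_new = 1.52 / 1.76
= 0.8636


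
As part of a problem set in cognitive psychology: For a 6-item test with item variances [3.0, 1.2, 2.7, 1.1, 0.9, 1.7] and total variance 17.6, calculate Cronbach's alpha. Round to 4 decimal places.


alpha = (k/(k-1)) * (1 - sum(s_i^2)/s_total^2)
sum(item variances) = 10.6
k/(k-1) = 6/5 = 1.2
1 - 10.6/17.6 = 1 - 0.602273 = 0.397727
alpha = 1.2 * 0.397727
= 0.4773


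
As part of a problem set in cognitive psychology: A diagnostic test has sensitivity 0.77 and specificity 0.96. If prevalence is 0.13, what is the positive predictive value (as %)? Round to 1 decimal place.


PPV = (sens * prev) / (sens * prev + (1-spec) * (1-prev))
Numerator = 0.77 * 0.13 = 0.1001
P(positive and no disease) = (1 - spec) * (1 - prev) = (1 - 0.96) * (1 - 0.13) = 0.0348
Denominator = 0.1001 + 0.0348 = 0.1349
PPV = 0.1001 / 0.1349 = 0.742031
As percentage = 74.2


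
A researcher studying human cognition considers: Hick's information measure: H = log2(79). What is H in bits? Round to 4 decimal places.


H = log2(n)
H = log2(79)
= 6.3038


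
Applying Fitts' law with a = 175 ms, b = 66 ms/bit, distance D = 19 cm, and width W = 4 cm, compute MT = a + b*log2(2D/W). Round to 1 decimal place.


MT = 175 + 66 * log2(2*19/4)
2D/W = 9.5
log2(9.5) = 3.2479
MT = 175 + 66 * 3.2479
= 389.4 ms


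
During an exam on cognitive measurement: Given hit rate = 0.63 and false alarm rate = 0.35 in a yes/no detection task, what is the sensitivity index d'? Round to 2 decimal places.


d' = z(HR) - z(FAR)
z(0.63) = 0.3319
z(0.35) = -0.3853
d' = 0.3319 - -0.3853
= 0.72


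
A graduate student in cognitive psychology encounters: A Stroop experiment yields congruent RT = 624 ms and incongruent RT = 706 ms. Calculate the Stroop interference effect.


Stroop effect = RT(incongruent) - RT(congruent)
= 706 - 624
= 82 ms


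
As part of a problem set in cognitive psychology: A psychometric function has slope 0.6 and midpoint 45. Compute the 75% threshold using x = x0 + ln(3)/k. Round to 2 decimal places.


At P = 0.75: 0.75 = 1/(1 + e^(-k*(x-x0)))
Solving: e^(-k*(x-x0)) = 1/3
x = x0 + ln(3)/k
ln(3) = 1.0986
x = 45 + 1.0986/0.6
= 45 + 1.831
= 46.83


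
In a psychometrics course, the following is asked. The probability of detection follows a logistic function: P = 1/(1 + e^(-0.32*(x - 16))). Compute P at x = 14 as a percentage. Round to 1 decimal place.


P(x) = 1/(1 + e^(-0.32*(14 - 16)))
Exponent = -0.32 * -2 = 0.64
e^(0.64) = 1.896481
P = 1/(1 + 1.896481) = 0.345247
Percentage = 34.5


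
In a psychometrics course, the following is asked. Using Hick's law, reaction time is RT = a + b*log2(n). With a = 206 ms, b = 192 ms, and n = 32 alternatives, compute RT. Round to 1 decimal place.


RT = 206 + 192 * log2(32)
log2(32) = 5.0
RT = 206 + 192 * 5.0
= 206 + 960.0
= 1166.0 ms


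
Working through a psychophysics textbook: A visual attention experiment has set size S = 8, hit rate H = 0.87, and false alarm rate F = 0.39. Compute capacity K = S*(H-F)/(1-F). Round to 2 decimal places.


K = S * (H - F) / (1 - F)
H - F = 0.48
1 - F = 0.61
K = 8 * 0.48 / 0.61
= 6.30


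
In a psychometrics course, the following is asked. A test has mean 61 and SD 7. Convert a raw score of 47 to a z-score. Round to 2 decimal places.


z = (X - mu) / sigma
= (47 - 61) / 7
= -14 / 7
= -2.00


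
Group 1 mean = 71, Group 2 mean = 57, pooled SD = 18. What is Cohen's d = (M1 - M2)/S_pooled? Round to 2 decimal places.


Cohen's d = (M1 - M2) / S_pooled
= (71 - 57) / 18
= 14 / 18
= 0.78


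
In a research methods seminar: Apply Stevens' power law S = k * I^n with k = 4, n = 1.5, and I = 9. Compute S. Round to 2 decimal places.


S = 4 * 9^1.5
9^1.5 = 27.0
S = 4 * 27.0
= 108.00


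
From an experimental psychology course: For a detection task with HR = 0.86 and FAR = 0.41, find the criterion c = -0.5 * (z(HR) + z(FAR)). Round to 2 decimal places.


c = -0.5 * (z(HR) + z(FAR))
z(0.86) = 1.0803
z(0.41) = -0.2275
c = -0.5 * (1.0803 + -0.2275)
= -0.5 * 0.8528
= -0.43


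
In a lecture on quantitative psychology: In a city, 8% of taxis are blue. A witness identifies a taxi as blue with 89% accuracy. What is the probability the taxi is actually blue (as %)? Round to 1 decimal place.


P(blue | says blue) = P(says blue | blue)*P(blue) / [P(says blue | blue)*P(blue) + P(says blue | not blue)*P(not blue)]
Numerator = 0.89 * 0.08 = 0.0712
False identification = 0.11 * 0.92 = 0.1012
P = 0.0712 / (0.0712 + 0.1012)
= 0.0712 / 0.1724
As percentage = 41.3


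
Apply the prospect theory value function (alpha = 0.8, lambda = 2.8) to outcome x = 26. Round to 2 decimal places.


Since x = 26 >= 0, use v(x) = x^0.8
26^0.8 = 13.5512
v(26) = 13.55


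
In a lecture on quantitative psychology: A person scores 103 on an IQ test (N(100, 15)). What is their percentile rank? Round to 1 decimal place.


z = (IQ - mean) / SD
z = (103 - 100) / 15 = 0.2
Percentile = Phi(0.2) * 100
Phi(0.2) = 0.57926
= 57.9


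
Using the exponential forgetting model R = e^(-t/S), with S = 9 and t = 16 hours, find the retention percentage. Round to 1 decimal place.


R = e^(-t/S)
-t/S = -16/9 = -1.777778
R = e^(-1.777778) = 0.169013
Percentage = 0.169013 * 100
= 16.9


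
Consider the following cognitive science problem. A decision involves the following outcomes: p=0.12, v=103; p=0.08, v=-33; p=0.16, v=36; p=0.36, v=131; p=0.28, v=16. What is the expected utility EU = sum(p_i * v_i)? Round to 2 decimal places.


EU = sum(p_i * v_i)
0.12 * 103 = 12.36
0.08 * -33 = -2.64
0.16 * 36 = 5.76
0.36 * 131 = 47.16
0.28 * 16 = 4.48
EU = 12.36 + -2.64 + 5.76 + 47.16 + 4.48
= 67.12


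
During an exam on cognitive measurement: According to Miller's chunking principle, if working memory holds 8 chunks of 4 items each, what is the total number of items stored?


Total items = chunks * items_per_chunk
= 8 * 4
= 32


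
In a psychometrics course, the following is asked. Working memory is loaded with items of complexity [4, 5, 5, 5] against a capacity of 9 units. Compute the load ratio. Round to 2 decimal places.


Total complexity = 4 + 5 + 5 + 5 = 19
Load = total / capacity = 19 / 9
= 2.11


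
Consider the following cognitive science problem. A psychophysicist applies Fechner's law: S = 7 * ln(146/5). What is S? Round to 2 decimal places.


S = 7 * ln(146/5)
I/I0 = 29.2
ln(29.2) = 3.3742
S = 7 * 3.3742
= 23.62


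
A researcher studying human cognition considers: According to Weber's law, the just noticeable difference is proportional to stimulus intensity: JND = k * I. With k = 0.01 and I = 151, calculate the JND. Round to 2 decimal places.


JND = k * I
JND = 0.01 * 151
= 1.51


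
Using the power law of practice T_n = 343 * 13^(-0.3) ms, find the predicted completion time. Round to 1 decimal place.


T_n = 343 * 13^(-0.3)
13^(-0.3) = 0.463252
T_n = 343 * 0.463252
= 158.9 ms


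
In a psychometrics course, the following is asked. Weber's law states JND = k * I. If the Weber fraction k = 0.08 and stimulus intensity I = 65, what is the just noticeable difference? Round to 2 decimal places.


JND = k * I
JND = 0.08 * 65
= 5.20


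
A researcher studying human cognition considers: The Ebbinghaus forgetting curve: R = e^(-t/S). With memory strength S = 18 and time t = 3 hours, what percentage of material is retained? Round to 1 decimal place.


R = e^(-t/S)
-t/S = -3/18 = -0.166667
R = e^(-0.166667) = 0.846481
Percentage = 0.846481 * 100
= 84.6


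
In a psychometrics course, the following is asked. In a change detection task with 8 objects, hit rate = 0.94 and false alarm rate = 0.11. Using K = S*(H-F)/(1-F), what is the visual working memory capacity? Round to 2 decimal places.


K = S * (H - F) / (1 - F)
H - F = 0.83
1 - F = 0.89
K = 8 * 0.83 / 0.89
= 7.46


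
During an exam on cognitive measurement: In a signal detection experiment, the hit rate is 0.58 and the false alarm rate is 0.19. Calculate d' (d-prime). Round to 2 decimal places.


d' = z(HR) - z(FAR)
z(0.58) = 0.2019
z(0.19) = -0.8779
d' = 0.2019 - -0.8779
= 1.08


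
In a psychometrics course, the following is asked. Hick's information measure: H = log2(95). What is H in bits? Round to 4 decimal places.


H = log2(n)
H = log2(95)
= 6.5699


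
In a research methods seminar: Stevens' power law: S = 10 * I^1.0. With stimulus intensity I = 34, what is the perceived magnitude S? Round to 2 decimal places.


S = 10 * 34^1.0
34^1.0 = 34.0
S = 10 * 34.0
= 340.00


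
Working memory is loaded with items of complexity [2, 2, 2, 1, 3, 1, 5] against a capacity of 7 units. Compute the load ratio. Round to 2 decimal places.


Total complexity = 2 + 2 + 2 + 1 + 3 + 1 + 5 = 16
Load = total / capacity = 16 / 7
= 2.29


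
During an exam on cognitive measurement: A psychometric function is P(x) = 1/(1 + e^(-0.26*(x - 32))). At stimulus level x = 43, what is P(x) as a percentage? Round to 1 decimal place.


P(x) = 1/(1 + e^(-0.26*(43 - 32)))
Exponent = -0.26 * 11 = -2.86
e^(-2.86) = 0.057269
P = 1/(1 + 0.057269) = 0.945833
Percentage = 94.6


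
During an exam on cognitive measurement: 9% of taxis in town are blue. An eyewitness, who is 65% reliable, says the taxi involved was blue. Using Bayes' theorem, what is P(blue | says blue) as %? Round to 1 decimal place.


P(blue | says blue) = P(says blue | blue)*P(blue) / [P(says blue | blue)*P(blue) + P(says blue | not blue)*P(not blue)]
Numerator = 0.65 * 0.09 = 0.0585
False identification = 0.35 * 0.91 = 0.3185
P = 0.0585 / (0.0585 + 0.3185)
= 0.0585 / 0.377
As percentage = 15.5


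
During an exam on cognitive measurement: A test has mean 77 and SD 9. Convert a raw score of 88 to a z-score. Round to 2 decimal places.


z = (X - mu) / sigma
= (88 - 77) / 9
= 11 / 9
= 1.22


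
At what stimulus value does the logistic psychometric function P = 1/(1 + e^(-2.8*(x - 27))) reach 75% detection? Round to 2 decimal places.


At P = 0.75: 0.75 = 1/(1 + e^(-k*(x-x0)))
Solving: e^(-k*(x-x0)) = 1/3
x = x0 + ln(3)/k
ln(3) = 1.0986
x = 27 + 1.0986/2.8
= 27 + 0.3924
= 27.39


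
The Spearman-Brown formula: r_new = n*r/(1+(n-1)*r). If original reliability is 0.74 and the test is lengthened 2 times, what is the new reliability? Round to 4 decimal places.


r_new = n*r / (1 + (n-1)*r)
Numerator = 2 * 0.74 = 1.48
Denominator = 1 + 1 * 0.74 = 1.74
r_new = 1.48 / 1.74
= 0.8506


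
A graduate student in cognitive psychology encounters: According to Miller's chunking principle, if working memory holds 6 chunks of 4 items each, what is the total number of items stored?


Total items = chunks * items_per_chunk
= 6 * 4
= 24


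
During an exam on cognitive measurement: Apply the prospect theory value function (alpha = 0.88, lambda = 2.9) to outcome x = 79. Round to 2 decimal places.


Since x = 79 >= 0, use v(x) = x^0.88
79^0.88 = 46.764
v(79) = 46.76


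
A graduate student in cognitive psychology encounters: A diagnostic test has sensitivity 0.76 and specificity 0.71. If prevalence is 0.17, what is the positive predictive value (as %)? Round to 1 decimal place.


PPV = (sens * prev) / (sens * prev + (1-spec) * (1-prev))
Numerator = 0.76 * 0.17 = 0.1292
P(positive and no disease) = (1 - spec) * (1 - prev) = (1 - 0.71) * (1 - 0.17) = 0.2407
Denominator = 0.1292 + 0.2407 = 0.3699
PPV = 0.1292 / 0.3699 = 0.349284
As percentage = 34.9


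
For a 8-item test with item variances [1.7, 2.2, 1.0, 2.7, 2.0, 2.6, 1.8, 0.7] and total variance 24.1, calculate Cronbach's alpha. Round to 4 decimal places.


alpha = (k/(k-1)) * (1 - sum(s_i^2)/s_total^2)
sum(item variances) = 14.7
k/(k-1) = 8/7 = 1.142857
1 - 14.7/24.1 = 1 - 0.609959 = 0.390041
alpha = 1.142857 * 0.390041
= 0.4458


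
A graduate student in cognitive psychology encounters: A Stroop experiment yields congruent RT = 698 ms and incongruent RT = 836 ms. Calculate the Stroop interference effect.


Stroop effect = RT(incongruent) - RT(congruent)
= 836 - 698
= 138 ms


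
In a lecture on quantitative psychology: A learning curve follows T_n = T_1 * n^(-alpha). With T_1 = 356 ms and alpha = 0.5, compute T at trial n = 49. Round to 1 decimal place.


T_n = 356 * 49^(-0.5)
49^(-0.5) = 0.142857
T_n = 356 * 0.142857
= 50.9 ms


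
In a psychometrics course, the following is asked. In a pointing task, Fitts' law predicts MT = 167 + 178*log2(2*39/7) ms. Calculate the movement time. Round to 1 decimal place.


MT = 167 + 178 * log2(2*39/7)
2D/W = 11.142857
log2(11.142857) = 3.478
MT = 167 + 178 * 3.478
= 786.1 ms


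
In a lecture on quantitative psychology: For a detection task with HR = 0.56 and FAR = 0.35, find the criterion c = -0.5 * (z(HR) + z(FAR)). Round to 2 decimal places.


c = -0.5 * (z(HR) + z(FAR))
z(0.56) = 0.151
z(0.35) = -0.3853
c = -0.5 * (0.151 + -0.3853)
= -0.5 * -0.2343
= 0.12


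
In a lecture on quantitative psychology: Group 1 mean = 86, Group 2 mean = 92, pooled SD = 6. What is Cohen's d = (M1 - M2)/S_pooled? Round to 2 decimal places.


Cohen's d = (M1 - M2) / S_pooled
= (86 - 92) / 6
= -6 / 6
= -1.00


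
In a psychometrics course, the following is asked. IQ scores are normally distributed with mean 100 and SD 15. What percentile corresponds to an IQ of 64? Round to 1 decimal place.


z = (IQ - mean) / SD
z = (64 - 100) / 15 = -2.4
Percentile = Phi(-2.4) * 100
Phi(-2.4) = 0.008198
= 0.8


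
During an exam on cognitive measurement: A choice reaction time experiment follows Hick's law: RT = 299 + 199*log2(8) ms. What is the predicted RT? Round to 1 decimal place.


RT = 299 + 199 * log2(8)
log2(8) = 3.0
RT = 299 + 199 * 3.0
= 299 + 597.0
= 896.0 ms


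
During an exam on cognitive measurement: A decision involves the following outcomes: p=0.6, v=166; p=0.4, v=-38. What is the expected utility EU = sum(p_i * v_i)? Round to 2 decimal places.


EU = sum(p_i * v_i)
0.6 * 166 = 99.6
0.4 * -38 = -15.2
EU = 99.6 + -15.2
= 84.40


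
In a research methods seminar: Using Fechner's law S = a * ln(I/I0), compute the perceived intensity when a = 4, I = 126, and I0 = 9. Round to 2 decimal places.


S = 4 * ln(126/9)
I/I0 = 14.0
ln(14.0) = 2.6391
S = 4 * 2.6391
= 10.56


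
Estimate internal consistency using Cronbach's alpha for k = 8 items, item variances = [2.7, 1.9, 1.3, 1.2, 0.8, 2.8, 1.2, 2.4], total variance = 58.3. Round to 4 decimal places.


alpha = (k/(k-1)) * (1 - sum(s_i^2)/s_total^2)
sum(item variances) = 14.3
k/(k-1) = 8/7 = 1.142857
1 - 14.3/58.3 = 1 - 0.245283 = 0.754717
alpha = 1.142857 * 0.754717
= 0.8625


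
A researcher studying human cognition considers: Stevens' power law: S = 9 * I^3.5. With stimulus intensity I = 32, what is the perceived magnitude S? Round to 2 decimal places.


S = 9 * 32^3.5
32^3.5 = 185363.8
S = 9 * 185363.8
= 1668274.20


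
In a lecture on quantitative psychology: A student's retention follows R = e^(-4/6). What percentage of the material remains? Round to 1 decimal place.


R = e^(-t/S)
-t/S = -4/6 = -0.666667
R = e^(-0.666667) = 0.513417
Percentage = 0.513417 * 100
= 51.3


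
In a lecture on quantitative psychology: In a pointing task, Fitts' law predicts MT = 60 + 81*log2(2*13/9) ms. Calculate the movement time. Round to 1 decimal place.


MT = 60 + 81 * log2(2*13/9)
2D/W = 2.888889
log2(2.888889) = 1.5305
MT = 60 + 81 * 1.5305
= 184.0 ms


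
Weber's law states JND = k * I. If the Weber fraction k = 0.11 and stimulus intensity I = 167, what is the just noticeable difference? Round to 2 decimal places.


JND = k * I
JND = 0.11 * 167
= 18.37


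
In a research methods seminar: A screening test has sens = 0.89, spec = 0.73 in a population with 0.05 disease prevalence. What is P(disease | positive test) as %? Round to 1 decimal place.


PPV = (sens * prev) / (sens * prev + (1-spec) * (1-prev))
Numerator = 0.89 * 0.05 = 0.0445
P(positive and no disease) = (1 - spec) * (1 - prev) = (1 - 0.73) * (1 - 0.05) = 0.2565
Denominator = 0.0445 + 0.2565 = 0.301
PPV = 0.0445 / 0.301 = 0.147841
As percentage = 14.8


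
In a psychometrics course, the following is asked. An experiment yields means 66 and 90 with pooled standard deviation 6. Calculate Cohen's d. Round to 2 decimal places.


Cohen's d = (M1 - M2) / S_pooled
= (66 - 90) / 6
= -24 / 6
= -4.00


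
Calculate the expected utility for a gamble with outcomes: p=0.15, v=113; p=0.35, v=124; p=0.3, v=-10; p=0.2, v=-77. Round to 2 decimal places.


EU = sum(p_i * v_i)
0.15 * 113 = 16.95
0.35 * 124 = 43.4
0.3 * -10 = -3.0
0.2 * -77 = -15.4
EU = 16.95 + 43.4 + -3.0 + -15.4
= 41.95


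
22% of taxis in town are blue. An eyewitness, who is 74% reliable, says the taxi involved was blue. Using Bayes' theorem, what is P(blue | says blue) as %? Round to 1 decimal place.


P(blue | says blue) = P(says blue | blue)*P(blue) / [P(says blue | blue)*P(blue) + P(says blue | not blue)*P(not blue)]
Numerator = 0.74 * 0.22 = 0.1628
False identification = 0.26 * 0.78 = 0.2028
P = 0.1628 / (0.1628 + 0.2028)
= 0.1628 / 0.3656
As percentage = 44.5


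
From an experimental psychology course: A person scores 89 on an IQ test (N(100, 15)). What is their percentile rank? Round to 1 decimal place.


z = (IQ - mean) / SD
z = (89 - 100) / 15 = -0.7333
Percentile = Phi(-0.7333) * 100
Phi(-0.7333) = 0.231688
= 23.2


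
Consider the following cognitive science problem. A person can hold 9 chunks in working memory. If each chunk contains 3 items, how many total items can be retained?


Total items = chunks * items_per_chunk
= 9 * 3
= 27


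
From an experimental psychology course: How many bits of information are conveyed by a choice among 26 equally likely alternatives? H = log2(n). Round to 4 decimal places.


H = log2(n)
H = log2(26)
= 4.7004


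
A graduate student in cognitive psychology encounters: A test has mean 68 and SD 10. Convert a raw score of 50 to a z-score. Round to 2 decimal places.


z = (X - mu) / sigma
= (50 - 68) / 10
= -18 / 10
= -1.80


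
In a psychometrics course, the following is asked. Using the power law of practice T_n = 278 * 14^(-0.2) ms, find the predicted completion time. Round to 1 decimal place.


T_n = 278 * 14^(-0.2)
14^(-0.2) = 0.589895
T_n = 278 * 0.589895
= 164.0 ms


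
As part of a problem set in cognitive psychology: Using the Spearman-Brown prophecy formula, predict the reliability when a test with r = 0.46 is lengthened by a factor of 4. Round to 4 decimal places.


r_new = n*r / (1 + (n-1)*r)
Numerator = 4 * 0.46 = 1.84
Denominator = 1 + 3 * 0.46 = 2.38
r_new = 1.84 / 2.38
= 0.7731


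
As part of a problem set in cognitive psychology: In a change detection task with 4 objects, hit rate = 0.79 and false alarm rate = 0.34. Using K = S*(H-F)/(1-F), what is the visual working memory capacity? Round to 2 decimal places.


K = S * (H - F) / (1 - F)
H - F = 0.45
1 - F = 0.66
K = 4 * 0.45 / 0.66
= 2.73


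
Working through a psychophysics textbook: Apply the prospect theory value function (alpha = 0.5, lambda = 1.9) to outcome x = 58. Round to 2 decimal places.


Since x = 58 >= 0, use v(x) = x^0.5
58^0.5 = 7.6158
v(58) = 7.62


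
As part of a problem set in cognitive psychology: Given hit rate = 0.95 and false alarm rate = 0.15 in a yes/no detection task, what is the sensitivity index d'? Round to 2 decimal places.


d' = z(HR) - z(FAR)
z(0.95) = 1.6449
z(0.15) = -1.0364
d' = 1.6449 - -1.0364
= 2.68


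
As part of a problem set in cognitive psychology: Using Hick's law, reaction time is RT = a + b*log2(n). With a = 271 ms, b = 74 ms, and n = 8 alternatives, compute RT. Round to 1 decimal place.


RT = 271 + 74 * log2(8)
log2(8) = 3.0
RT = 271 + 74 * 3.0
= 271 + 222.0
= 493.0 ms


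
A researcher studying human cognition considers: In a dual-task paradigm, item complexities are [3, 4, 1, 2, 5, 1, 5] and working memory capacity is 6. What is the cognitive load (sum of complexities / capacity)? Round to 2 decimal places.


Total complexity = 3 + 4 + 1 + 2 + 5 + 1 + 5 = 21
Load = total / capacity = 21 / 6
= 3.50


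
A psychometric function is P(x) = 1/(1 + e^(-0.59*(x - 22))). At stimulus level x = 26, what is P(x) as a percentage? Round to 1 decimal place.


P(x) = 1/(1 + e^(-0.59*(26 - 22)))
Exponent = -0.59 * 4 = -2.36
e^(-2.36) = 0.09442
P = 1/(1 + 0.09442) = 0.913726
Percentage = 91.4


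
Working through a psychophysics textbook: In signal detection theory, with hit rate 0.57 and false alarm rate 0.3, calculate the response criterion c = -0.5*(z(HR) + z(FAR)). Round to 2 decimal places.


c = -0.5 * (z(HR) + z(FAR))
z(0.57) = 0.1764
z(0.3) = -0.5244
c = -0.5 * (0.1764 + -0.5244)
= -0.5 * -0.348
= 0.17


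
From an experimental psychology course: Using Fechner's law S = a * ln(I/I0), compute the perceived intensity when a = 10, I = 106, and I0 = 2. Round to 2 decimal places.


S = 10 * ln(106/2)
I/I0 = 53.0
ln(53.0) = 3.9703
S = 10 * 3.9703
= 39.70


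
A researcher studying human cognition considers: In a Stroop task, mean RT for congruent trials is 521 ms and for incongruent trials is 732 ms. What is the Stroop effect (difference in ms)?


Stroop effect = RT(incongruent) - RT(congruent)
= 732 - 521
= 211 ms


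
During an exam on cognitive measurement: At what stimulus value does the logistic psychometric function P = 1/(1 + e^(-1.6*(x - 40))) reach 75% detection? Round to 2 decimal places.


At P = 0.75: 0.75 = 1/(1 + e^(-k*(x-x0)))
Solving: e^(-k*(x-x0)) = 1/3
x = x0 + ln(3)/k
ln(3) = 1.0986
x = 40 + 1.0986/1.6
= 40 + 0.6866
= 40.69


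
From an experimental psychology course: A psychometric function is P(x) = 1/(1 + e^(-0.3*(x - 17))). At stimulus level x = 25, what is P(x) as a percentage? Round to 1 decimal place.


P(x) = 1/(1 + e^(-0.3*(25 - 17)))
Exponent = -0.3 * 8 = -2.4
e^(-2.4) = 0.090718
P = 1/(1 + 0.090718) = 0.916827
Percentage = 91.7


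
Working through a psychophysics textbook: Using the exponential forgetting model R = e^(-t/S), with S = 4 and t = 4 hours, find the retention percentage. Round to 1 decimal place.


R = e^(-t/S)
-t/S = -4/4 = -1.0
R = e^(-1.0) = 0.367879
Percentage = 0.367879 * 100
= 36.8


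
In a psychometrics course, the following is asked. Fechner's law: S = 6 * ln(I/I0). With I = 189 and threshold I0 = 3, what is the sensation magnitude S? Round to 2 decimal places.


S = 6 * ln(189/3)
I/I0 = 63.0
ln(63.0) = 4.1431
S = 6 * 4.1431
= 24.86


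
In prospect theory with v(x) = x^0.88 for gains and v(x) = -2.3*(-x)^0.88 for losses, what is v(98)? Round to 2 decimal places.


Since x = 98 >= 0, use v(x) = x^0.88
98^0.88 = 56.53
v(98) = 56.53


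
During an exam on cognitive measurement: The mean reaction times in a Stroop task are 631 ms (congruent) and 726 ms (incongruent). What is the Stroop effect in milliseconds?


Stroop effect = RT(incongruent) - RT(congruent)
= 726 - 631
= 95 ms


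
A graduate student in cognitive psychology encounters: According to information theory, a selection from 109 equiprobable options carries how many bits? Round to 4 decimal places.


H = log2(n)
H = log2(109)
= 6.7682


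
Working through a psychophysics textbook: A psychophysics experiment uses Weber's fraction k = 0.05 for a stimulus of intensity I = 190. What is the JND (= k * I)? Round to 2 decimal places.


JND = k * I
JND = 0.05 * 190
= 9.50
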